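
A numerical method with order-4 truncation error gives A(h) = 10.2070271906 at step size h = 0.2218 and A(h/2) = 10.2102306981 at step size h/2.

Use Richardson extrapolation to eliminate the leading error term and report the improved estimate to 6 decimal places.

10.210444

With r = 4 the leading error scales as h^4, so the weight is 2^4 = 16.
A(h/2) − A(h) = 10.2102306981 − 10.2070271906 = 0.0032035075
Divide by 2^4 − 1 = 15: 0.0032035075/15 = 0.0002135672
R = A(h/2) + (A(h/2) − A(h))/15 = 10.2102306981 + 0.0002135672 = 10.2104442653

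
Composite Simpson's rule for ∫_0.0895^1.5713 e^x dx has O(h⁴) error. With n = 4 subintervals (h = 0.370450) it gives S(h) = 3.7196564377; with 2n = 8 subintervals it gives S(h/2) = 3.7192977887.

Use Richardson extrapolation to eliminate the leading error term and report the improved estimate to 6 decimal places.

3.719274

Method order is 4; weight 2^4 = 16.
Numerator 16 × A(h/2) − A(h) = 16 × 3.7192977887 − 3.7196564377 = 55.7891081815
Divide by 2^4 − 1 = 15.
Extrapolated: 55.7891081815 / 15 = 3.7192738788
Correction |R − A(h/2)| = 2.391e-05; gap |A(h/2) − A(h)| = 3.586e-04.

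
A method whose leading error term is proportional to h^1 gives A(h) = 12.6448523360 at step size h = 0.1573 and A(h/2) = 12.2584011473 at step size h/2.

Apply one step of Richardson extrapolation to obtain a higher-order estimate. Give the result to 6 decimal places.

Leading term ∝ h^1; use weight 2 = 2^1.
2*12.2584011473 = 24.5168022946; 24.5168022946 − 12.6448523360 = 11.8719499586
R = 11.8719499586/1 = 11.8719499586

11.871950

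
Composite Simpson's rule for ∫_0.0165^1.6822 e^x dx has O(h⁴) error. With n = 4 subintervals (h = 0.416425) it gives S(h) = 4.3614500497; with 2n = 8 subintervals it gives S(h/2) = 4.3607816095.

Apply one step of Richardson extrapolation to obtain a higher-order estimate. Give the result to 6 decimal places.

4.360737

With r = 4 the leading error scales as h^4, so the weight is 2^4 = 16.
16 × 4.3607816095 = 69.7725057520; 69.7725057520 − 4.3614500497 = 65.4110557023
Denominator 16 − 1 = 15.
(16 × 4.3607816095 − 4.3614500497)/(16 − 1) = 4.3607370468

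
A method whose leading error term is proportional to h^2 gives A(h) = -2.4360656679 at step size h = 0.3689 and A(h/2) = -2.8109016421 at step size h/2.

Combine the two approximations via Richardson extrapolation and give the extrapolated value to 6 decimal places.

-2.935847

The method has order 2: 2^2 = 4.
4×(-2.8109016421) = -11.2436065684; (-11.2436065684) − (-2.4360656679) = -8.8075409005
Divide by 2^2 − 1 = 3.
Result: -2.9358469668
Shift from A(h/2): −0.1249453247.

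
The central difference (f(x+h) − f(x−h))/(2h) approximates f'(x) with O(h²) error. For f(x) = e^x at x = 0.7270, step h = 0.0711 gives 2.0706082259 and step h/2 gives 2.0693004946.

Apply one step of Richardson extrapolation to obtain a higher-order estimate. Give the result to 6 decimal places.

2.068865

Method order is 2; weight 2^2 = 4.
Weighted: 8.2772019784 − 2.0706082259 = 6.2065937525
Divide by 2^2 − 1 = 3.
R = 6.2065937525/3 = 2.0688645842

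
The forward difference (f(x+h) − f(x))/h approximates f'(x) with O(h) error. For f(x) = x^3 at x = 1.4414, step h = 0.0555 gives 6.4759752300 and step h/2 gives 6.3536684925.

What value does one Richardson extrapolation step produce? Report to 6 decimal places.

6.231362

With r = 1 the leading error scales as h^1, so the weight is 2^1 = 2.
Numerator 2·A(h/2) − A(h) = 2·6.3536684925 − 6.4759752300 = 6.2313617550
(2·6.3536684925 − 6.4759752300)/(2 − 1) = 6.2313617550
Correction |R − A(h/2)| = 1.223e-01; gap |A(h/2) − A(h)| = 1.223e-01.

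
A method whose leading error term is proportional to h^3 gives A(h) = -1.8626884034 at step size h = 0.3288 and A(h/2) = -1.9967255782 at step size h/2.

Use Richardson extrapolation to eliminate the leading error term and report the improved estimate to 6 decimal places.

-2.015874

r = 3, so 2^r = 8.
8×(-1.9967255782) = -15.9738046256; subtract (-1.8626884034) → -14.1111162222
Denominator 8 − 1 = 7.
(-14.1111162222) ÷ 7 = -2.0158737460
Gap between inputs: 1.340e-01; correction applied: −0.0191481678.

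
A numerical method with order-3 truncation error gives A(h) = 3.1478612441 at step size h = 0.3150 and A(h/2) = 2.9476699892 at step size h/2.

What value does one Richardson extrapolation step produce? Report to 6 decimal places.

r = 3: numerator weight 8, denominator 7.
Weighted: 23.5813599136 − 3.1478612441 = 20.4334986695
20.4334986695 ÷ 7 = 2.9190712385
Gap between inputs: 2.002e-01; correction applied: −0.0285987507.

2.919071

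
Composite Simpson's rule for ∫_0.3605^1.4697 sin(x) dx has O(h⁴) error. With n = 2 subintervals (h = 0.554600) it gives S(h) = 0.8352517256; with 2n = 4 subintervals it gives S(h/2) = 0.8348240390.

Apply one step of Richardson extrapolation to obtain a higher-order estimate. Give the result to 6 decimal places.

0.834796

r = 4: numerator weight 16, denominator 15.
Numerator 16×A(h/2) − A(h) = 16×0.8348240390 − 0.8352517256 = 12.5219328984
R = 12.5219328984/15 = 0.8347955266
Correction |R − A(h/2)| = 2.851e-05; gap |A(h/2) − A(h)| = 4.277e-04.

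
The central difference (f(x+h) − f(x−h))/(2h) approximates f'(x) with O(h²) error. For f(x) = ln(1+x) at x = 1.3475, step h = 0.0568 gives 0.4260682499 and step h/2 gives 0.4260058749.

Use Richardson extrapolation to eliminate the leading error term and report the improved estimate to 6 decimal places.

r = 2: numerator weight 4, denominator 3.
Difference of the inputs: 0.4260058749 − 0.4260682499 = -0.0000623750
Correction (A(h/2) − A(h))/(4 − 1) = (-0.0000623750)/3 = -0.0000207917
R = 0.4260058749 − 0.0000207917 = 0.4259850832
Gap between inputs: 6.237e-05; correction applied: −0.0000207917.

0.425985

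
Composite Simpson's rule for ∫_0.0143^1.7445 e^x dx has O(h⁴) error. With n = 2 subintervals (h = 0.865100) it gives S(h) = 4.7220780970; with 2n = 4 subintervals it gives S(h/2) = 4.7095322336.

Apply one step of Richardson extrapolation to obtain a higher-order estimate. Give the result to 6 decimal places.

r = 4, so 2^r = 16.
16*4.7095322336 = 75.3525157376; 75.3525157376 − 4.7220780970 = 70.6304376406
Extrapolated: 70.6304376406 / 15 = 4.7086958427
Correction |R − A(h/2)| = 8.364e-04; gap |A(h/2) − A(h)| = 1.255e-02.

4.708696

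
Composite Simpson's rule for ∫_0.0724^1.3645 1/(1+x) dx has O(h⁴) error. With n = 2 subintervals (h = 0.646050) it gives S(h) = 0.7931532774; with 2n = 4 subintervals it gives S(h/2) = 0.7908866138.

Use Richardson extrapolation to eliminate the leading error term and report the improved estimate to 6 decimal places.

Error is O(h^4); halving h shrinks it by 2^4 = 16.
Top: 16(0.7908866138) − (0.7931532774) = 11.8610325434
Denominator 16 − 1 = 15.
R = 11.8610325434/15 = 0.7907355029
Shift from A(h/2): −0.0001511109.

0.790736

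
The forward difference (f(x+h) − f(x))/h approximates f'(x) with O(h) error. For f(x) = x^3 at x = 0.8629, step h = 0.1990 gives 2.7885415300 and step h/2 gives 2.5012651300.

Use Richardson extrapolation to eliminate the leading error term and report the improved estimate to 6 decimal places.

With r = 1 the leading error scales as h^1, so the weight is 2^1 = 2.
2×2.5012651300 − 2.7885415300 = 2.2139887300
Divide by 2^1 − 1 = 1.
(2×2.5012651300 − 2.7885415300)/(2 − 1) = 2.2139887300
Correction |R − A(h/2)| = 2.873e-01; gap |A(h/2) − A(h)| = 2.873e-01.

2.213989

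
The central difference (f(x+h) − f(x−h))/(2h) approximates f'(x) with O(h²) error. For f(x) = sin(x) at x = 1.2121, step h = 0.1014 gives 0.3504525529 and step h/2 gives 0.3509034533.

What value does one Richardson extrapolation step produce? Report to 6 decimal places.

Order 2 gives 2^r = 4 and 2^r − 1 = 3.
4 × 0.3509034533 = 1.4036138132; 1.4036138132 − 0.3504525529 = 1.0531612603
R = 1.0531612603/3 = 0.3510537534
Gap between inputs: 4.509e-04; correction applied: +0.0001503001.

0.351054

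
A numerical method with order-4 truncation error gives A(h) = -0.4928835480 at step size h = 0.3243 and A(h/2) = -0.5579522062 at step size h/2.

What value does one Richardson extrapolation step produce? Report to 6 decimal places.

r = 4: numerator weight 16, denominator 15.
Numerator 16*A(h/2) − A(h) = 16*(-0.5579522062) − (-0.4928835480) = -8.4343517512
Divide by 2^4 − 1 = 15.
Extrapolated: (-8.4343517512) / 15 = -0.5622901167
Correction |R − A(h/2)| = 4.338e-03; gap |A(h/2) − A(h)| = 6.507e-02.

-0.562290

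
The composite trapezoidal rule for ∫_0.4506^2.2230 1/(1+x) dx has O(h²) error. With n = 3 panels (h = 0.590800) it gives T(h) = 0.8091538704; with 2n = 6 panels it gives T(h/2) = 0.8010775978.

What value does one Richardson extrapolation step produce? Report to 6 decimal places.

Method order is 2; weight 2^2 = 4.
4·0.8010775978 = 3.2043103912; subtract 0.8091538704 → 2.3951565208
2.3951565208 ÷ 3 = 0.7983855069

0.798386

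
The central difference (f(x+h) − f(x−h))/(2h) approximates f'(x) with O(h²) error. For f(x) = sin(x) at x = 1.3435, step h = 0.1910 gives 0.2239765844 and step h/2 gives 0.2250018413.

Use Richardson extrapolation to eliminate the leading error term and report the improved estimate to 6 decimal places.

With r = 2 the leading error scales as h^2, so the weight is 2^2 = 4.
2^2 × A(h/2) = 0.9000073652; minus A(h) gives 0.6760307808.
(4 × 0.2250018413 − 0.2239765844)/(4 − 1) = 0.2253435936
Correction |R − A(h/2)| = 3.418e-04; gap |A(h/2) − A(h)| = 1.025e-03.

0.225344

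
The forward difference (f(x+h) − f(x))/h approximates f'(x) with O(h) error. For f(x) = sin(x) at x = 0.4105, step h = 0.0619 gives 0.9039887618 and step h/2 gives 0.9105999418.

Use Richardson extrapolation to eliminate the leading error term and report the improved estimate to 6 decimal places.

0.917211

r = 1, so 2^r = 2.
2^1*A(h/2) = 1.8211998836; minus A(h) gives 0.9172111218.
(2*0.9105999418 − 0.9039887618)/(2 − 1) = 0.9172111218
Shift from A(h/2): +0.0066111800.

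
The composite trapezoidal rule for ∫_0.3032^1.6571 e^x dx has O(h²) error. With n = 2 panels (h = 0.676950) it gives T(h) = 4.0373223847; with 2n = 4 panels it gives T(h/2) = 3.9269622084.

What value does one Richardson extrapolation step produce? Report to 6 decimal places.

3.890175

Method order is 2; weight 2^2 = 4.
4 × 3.9269622084 − 4.0373223847 = 11.6705264489
(4 × 3.9269622084 − 4.0373223847)/(4 − 1) = 3.8901754830
Correction |R − A(h/2)| = 3.679e-02; gap |A(h/2) − A(h)| = 1.104e-01.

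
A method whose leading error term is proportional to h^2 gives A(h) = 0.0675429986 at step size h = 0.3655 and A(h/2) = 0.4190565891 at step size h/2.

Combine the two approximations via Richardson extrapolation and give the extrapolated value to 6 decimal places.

Order 2 gives 2^r = 4 and 2^r − 1 = 3.
2^2×A(h/2) = 1.6762263564; minus A(h) gives 1.6086833578.
R = 1.6086833578/3 = 0.5362277859
Gap between inputs: 3.515e-01; correction applied: +0.1171711968.

0.536228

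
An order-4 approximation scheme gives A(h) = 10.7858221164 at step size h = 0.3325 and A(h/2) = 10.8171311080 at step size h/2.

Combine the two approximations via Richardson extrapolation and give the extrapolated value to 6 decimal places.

Method order is 4; weight 2^4 = 16.
16 × 10.8171311080 − 10.7858221164 = 162.2882756116
Denominator 16 − 1 = 15.
162.2882756116 ÷ 15 = 10.8192183741
Shift from A(h/2): +0.0020872661.

10.819218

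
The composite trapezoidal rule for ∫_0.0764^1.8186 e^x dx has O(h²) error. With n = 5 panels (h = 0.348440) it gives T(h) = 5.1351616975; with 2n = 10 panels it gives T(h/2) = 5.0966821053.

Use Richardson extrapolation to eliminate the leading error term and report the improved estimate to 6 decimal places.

5.083856

Order 2 gives 2^r = 4 and 2^r − 1 = 3.
Numerator 4·A(h/2) − A(h) = 4·5.0966821053 − 5.1351616975 = 15.2515667237
Denominator 4 − 1 = 3.
R = 15.2515667237/3 = 5.0838555746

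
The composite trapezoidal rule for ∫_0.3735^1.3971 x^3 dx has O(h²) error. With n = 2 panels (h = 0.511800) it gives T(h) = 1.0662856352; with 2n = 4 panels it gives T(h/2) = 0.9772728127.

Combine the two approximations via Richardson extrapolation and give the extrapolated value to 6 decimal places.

0.947602

The method has order 2: 2^2 = 4.
Top: 4(0.9772728127) − (1.0662856352) = 2.8428056156
Divide by 2^2 − 1 = 3.
Result: 0.9476018719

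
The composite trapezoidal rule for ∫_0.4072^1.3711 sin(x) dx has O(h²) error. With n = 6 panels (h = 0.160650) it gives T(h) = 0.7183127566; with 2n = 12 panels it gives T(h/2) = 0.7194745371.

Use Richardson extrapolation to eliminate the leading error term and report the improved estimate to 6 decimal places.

r = 2, so 2^r = 4.
Weighted: 2.8778981484 − 0.7183127566 = 2.1595853918
R = 2.1595853918/3 = 0.7198617973
Gap between inputs: 1.162e-03; correction applied: +0.0003872602.

0.719862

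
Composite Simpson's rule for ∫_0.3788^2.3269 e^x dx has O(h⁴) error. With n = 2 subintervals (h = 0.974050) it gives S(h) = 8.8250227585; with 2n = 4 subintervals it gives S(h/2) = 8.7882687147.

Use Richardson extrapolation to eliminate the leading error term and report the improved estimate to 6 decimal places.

Method order is 4; weight 2^4 = 16.
Top: 16(8.7882687147) − (8.8250227585) = 131.7872766767
Denominator 16 − 1 = 15.
Result: 8.7858184451

8.785818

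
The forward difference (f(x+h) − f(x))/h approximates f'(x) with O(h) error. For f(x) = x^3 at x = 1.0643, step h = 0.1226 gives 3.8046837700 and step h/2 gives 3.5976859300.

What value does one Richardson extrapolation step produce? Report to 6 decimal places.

r = 1, so 2^r = 2.
2×3.5976859300 = 7.1953718600; subtract 3.8046837700 → 3.3906880900
Extrapolated: 3.3906880900 / 1 = 3.3906880900

3.390688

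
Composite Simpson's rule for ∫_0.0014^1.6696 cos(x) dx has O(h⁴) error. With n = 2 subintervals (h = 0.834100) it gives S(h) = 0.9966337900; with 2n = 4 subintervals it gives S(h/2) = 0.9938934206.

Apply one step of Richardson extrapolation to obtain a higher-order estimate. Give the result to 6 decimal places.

r = 4, so 2^r = 16.
2^4×A(h/2) = 15.9022947296; minus A(h) gives 14.9056609396.
Divide by 2^4 − 1 = 15.
Extrapolated: 14.9056609396 / 15 = 0.9937107293

0.993711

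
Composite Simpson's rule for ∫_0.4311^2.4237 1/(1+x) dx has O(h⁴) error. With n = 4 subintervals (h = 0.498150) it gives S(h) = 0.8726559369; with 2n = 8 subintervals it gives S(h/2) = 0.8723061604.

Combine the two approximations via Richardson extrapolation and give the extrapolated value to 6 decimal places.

Error is O(h^4); halving h shrinks it by 2^4 = 16.
16 × 0.8723061604 = 13.9568985664; 13.9568985664 − 0.8726559369 = 13.0842426295
Denominator 16 − 1 = 15.
(16 × 0.8723061604 − 0.8726559369)/(16 − 1) = 0.8722828420
Shift from A(h/2): −0.0000233184.

0.872283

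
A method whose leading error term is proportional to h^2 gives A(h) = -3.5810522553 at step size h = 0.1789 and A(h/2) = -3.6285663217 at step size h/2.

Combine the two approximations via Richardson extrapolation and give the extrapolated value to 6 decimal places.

r = 2: numerator weight 4, denominator 3.
Top: 4(-3.6285663217) − (-3.5810522553) = -10.9332130315
Denominator 4 − 1 = 3.
Result: -3.6444043438

-3.644404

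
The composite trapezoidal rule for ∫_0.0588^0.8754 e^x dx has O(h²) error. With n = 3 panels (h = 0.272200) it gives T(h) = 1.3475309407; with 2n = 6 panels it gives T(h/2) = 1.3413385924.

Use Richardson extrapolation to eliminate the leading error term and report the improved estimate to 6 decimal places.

Leading term ∝ h^2; use weight 4 = 2^2.
4 × 1.3413385924 = 5.3653543696; subtract 1.3475309407 → 4.0178234289
Divide by 2^2 − 1 = 3.
Extrapolated: 4.0178234289 / 3 = 1.3392744763
Gap between inputs: 6.192e-03; correction applied: −0.0020641161.

1.339274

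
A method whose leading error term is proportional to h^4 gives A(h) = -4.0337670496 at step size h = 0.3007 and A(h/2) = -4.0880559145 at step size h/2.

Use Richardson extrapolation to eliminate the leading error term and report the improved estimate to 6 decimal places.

-4.091675

r = 4: numerator weight 16, denominator 15.
A(h/2) − A(h) = -4.0880559145 − (-4.0337670496) = -0.0542888649
Divide by 2^4 − 1 = 15: (-0.0542888649)/15 = -0.0036192577
R = -4.0880559145 − 0.0036192577 = -4.0916751722
Gap between inputs: 5.429e-02; correction applied: −0.0036192577.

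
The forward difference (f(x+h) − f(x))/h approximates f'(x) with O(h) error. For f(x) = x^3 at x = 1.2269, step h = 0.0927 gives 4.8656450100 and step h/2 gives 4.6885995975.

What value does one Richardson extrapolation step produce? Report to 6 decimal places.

4.511554

Error is O(h^1); halving h shrinks it by 2^1 = 2.
Weighted: 9.3771991950 − 4.8656450100 = 4.5115541850
Extrapolated: 4.5115541850 / 1 = 4.5115541850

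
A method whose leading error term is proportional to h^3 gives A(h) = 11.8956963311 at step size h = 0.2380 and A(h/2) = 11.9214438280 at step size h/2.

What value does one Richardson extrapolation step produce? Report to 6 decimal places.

11.925122

r = 3: numerator weight 8, denominator 7.
8*11.9214438280 = 95.3715506240; 95.3715506240 − 11.8956963311 = 83.4758542929
Denominator 8 − 1 = 7.
Result: 11.9251220418
Gap between inputs: 2.575e-02; correction applied: +0.0036782138.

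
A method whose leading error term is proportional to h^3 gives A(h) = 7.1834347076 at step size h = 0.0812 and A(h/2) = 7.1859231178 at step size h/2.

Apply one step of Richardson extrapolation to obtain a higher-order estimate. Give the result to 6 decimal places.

7.186279

Error is O(h^3); halving h shrinks it by 2^3 = 8.
2^3*A(h/2) = 57.4873849424; minus A(h) gives 50.3039502348.
Denominator 8 − 1 = 7.
Result: 7.1862786050
Shift from A(h/2): +0.0003554872.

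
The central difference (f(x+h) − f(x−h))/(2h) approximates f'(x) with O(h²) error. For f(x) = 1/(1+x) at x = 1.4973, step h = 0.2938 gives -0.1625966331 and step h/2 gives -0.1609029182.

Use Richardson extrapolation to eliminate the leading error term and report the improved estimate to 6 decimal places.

-0.160338

r = 2: numerator weight 4, denominator 3.
Top: 4(-0.1609029182) − (-0.1625966331) = -0.4810150397
(-0.4810150397) ÷ 3 = -0.1603383466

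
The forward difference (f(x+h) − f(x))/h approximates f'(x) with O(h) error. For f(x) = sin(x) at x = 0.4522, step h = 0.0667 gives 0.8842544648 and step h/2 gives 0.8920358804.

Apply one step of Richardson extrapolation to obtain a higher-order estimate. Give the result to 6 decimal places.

0.899817

Leading term ∝ h^1; use weight 2 = 2^1.
Numerator 2×A(h/2) − A(h) = 2×0.8920358804 − 0.8842544648 = 0.8998172960
Divide by 2^1 − 1 = 1.
So the Richardson estimate is 0.8998172960.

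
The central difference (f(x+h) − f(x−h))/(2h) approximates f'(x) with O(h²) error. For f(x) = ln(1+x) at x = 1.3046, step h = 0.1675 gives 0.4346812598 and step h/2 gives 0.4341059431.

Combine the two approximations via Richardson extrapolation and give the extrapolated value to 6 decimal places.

Error is O(h^2); halving h shrinks it by 2^2 = 4.
2^2*A(h/2) = 1.7364237724; minus A(h) gives 1.3017425126.
Denominator 4 − 1 = 3.
1.3017425126 ÷ 3 = 0.4339141709

0.433914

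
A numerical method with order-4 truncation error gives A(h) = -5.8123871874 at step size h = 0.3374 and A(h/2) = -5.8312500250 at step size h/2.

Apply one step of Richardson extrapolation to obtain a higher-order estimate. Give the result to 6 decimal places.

With r = 4 the leading error scales as h^4, so the weight is 2^4 = 16.
Numerator 16*A(h/2) − A(h) = 16*(-5.8312500250) − (-5.8123871874) = -87.4876132126
R = (-87.4876132126)/15 = -5.8325075475
Gap between inputs: 1.886e-02; correction applied: −0.0012575225.

-5.832508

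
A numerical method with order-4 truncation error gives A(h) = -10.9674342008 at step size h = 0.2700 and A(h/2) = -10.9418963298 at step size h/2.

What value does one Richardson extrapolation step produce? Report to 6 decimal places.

The method has order 4: 2^4 = 16.
Weighted: (-175.0703412768) − (-10.9674342008) = -164.1029070760
R = (-164.1029070760)/15 = -10.9401938051

-10.940194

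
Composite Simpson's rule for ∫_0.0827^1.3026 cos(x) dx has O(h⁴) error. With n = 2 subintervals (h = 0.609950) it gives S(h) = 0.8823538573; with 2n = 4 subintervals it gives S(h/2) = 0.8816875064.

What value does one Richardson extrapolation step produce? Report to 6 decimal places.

r = 4, so 2^r = 16.
A(h/2) − A(h) = 0.8816875064 − 0.8823538573 = -0.0006663509
Correction (A(h/2) − A(h))/(16 − 1) = (-0.0006663509)/15 = -0.0000444234
R = A(h/2) + (A(h/2) − A(h))/15 = 0.8816875064 − 0.0000444234 = 0.8816430830

0.881643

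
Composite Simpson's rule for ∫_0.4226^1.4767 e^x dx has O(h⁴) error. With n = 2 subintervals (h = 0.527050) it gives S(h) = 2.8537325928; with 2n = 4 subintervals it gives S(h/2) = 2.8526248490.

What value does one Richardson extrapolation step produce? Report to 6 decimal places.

Leading term ∝ h^4; use weight 16 = 2^4.
Difference of the inputs: 2.8526248490 − 2.8537325928 = -0.0011077438
Divide by 2^4 − 1 = 15: (-0.0011077438)/15 = -0.0000738496
R = A(h/2) + (A(h/2) − A(h))/15 = 2.8526248490 − 0.0000738496 = 2.8525509994
Shift from A(h/2): −0.0000738496.

2.852551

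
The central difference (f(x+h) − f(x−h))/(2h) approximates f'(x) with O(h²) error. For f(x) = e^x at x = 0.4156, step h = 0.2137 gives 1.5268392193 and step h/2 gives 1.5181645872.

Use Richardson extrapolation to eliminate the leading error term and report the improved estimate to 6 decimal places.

With r = 2 the leading error scales as h^2, so the weight is 2^2 = 4.
Weighted: 6.0726583488 − 1.5268392193 = 4.5458191295
Extrapolated: 4.5458191295 / 3 = 1.5152730432
Shift from A(h/2): −0.0028915440.

1.515273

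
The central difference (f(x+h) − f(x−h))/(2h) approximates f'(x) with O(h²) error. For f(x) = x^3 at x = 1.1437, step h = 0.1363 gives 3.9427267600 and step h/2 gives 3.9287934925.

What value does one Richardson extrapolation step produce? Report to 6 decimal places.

3.924149

With r = 2 the leading error scales as h^2, so the weight is 2^2 = 4.
4 × 3.9287934925 = 15.7151739700; subtract 3.9427267600 → 11.7724472100
Divide by 2^2 − 1 = 3.
(4 × 3.9287934925 − 3.9427267600)/(4 − 1) = 3.9241490700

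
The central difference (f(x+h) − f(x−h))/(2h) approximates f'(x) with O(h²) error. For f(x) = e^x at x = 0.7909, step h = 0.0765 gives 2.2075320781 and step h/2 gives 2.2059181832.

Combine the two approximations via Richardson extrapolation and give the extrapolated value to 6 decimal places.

Error is O(h^2); halving h shrinks it by 2^2 = 4.
4·2.2059181832 = 8.8236727328; subtract 2.2075320781 → 6.6161406547
Divide by 2^2 − 1 = 3.
R = 6.6161406547/3 = 2.2053802182
Shift from A(h/2): −0.0005379650.

2.205380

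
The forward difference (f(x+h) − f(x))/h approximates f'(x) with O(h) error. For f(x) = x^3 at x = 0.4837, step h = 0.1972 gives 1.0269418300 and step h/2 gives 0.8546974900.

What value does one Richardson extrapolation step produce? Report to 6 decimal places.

Error is O(h^1); halving h shrinks it by 2^1 = 2.
2×0.8546974900 = 1.7093949800; 1.7093949800 − 1.0269418300 = 0.6824531500
(2×0.8546974900 − 1.0269418300)/(2 − 1) = 0.6824531500
Correction |R − A(h/2)| = 1.722e-01; gap |A(h/2) − A(h)| = 1.722e-01.

0.682453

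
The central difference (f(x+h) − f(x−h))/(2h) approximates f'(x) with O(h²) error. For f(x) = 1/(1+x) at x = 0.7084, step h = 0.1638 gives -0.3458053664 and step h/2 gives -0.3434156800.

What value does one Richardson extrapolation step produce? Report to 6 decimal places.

Order 2 gives 2^r = 4 and 2^r − 1 = 3.
4×(-0.3434156800) − (-0.3458053664) = -1.0278573536
(-1.0278573536) ÷ 3 = -0.3426191179
Gap between inputs: 2.390e-03; correction applied: +0.0007965621.

-0.342619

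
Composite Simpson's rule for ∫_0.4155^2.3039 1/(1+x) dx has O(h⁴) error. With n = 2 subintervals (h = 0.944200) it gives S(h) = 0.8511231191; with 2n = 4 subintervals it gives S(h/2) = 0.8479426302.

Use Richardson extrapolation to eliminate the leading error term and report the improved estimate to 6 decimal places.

0.847731

With r = 4 the leading error scales as h^4, so the weight is 2^4 = 16.
Top: 16(0.8479426302) − (0.8511231191) = 12.7159589641
Divide by 2^4 − 1 = 15.
So the Richardson estimate is 0.8477305976.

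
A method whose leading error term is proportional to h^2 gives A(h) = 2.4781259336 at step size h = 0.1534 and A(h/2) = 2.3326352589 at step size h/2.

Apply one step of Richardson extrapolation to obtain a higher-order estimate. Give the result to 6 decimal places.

With r = 2 the leading error scales as h^2, so the weight is 2^2 = 4.
4×2.3326352589 − 2.4781259336 = 6.8524151020
Divide by 2^2 − 1 = 3.
R = 6.8524151020/3 = 2.2841383673
Correction |R − A(h/2)| = 4.850e-02; gap |A(h/2) − A(h)| = 1.455e-01.

2.284138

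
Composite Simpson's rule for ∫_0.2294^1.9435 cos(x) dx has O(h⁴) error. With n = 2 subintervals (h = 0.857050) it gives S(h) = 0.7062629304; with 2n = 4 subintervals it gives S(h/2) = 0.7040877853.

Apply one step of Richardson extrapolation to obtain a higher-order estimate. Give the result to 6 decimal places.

0.703943

With r = 4 the leading error scales as h^4, so the weight is 2^4 = 16.
16*0.7040877853 = 11.2654045648; subtract 0.7062629304 → 10.5591416344
Divide by 2^4 − 1 = 15.
R = 10.5591416344/15 = 0.7039427756
Shift from A(h/2): −0.0001450097.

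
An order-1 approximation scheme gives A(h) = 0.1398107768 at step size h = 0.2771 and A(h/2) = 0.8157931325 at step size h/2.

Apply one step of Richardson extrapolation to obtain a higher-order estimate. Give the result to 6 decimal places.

With r = 1 the leading error scales as h^1, so the weight is 2^1 = 2.
2 × 0.8157931325 − 0.1398107768 = 1.4917754882
R = 1.4917754882/1 = 1.4917754882
Correction |R − A(h/2)| = 6.760e-01; gap |A(h/2) − A(h)| = 6.760e-01.

1.491775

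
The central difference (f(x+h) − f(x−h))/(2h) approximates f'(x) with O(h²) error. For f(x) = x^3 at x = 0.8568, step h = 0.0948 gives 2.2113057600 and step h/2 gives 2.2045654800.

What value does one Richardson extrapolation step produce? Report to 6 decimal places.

r = 2, so 2^r = 4.
4 × 2.2045654800 = 8.8182619200; 8.8182619200 − 2.2113057600 = 6.6069561600
Denominator 4 − 1 = 3.
(4 × 2.2045654800 − 2.2113057600)/(4 − 1) = 2.2023187200

2.202319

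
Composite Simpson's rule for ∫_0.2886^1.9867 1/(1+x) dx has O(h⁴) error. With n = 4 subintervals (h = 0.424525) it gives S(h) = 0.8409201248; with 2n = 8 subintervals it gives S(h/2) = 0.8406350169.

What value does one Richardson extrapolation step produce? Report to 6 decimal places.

0.840616

Method order is 4; weight 2^4 = 16.
Weighted: 13.4501602704 − 0.8409201248 = 12.6092401456
Divide by 2^4 − 1 = 15.
So the Richardson estimate is 0.8406160097.
Shift from A(h/2): −0.0000190072.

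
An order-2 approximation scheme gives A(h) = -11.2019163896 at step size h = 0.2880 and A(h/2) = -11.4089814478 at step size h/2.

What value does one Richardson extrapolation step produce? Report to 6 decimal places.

-11.478003

Method order is 2; weight 2^2 = 4.
4 × (-11.4089814478) = -45.6359257912; subtract (-11.2019163896) → -34.4340094016
Extrapolated: (-34.4340094016) / 3 = -11.4780031339
Correction |R − A(h/2)| = 6.902e-02; gap |A(h/2) − A(h)| = 2.071e-01.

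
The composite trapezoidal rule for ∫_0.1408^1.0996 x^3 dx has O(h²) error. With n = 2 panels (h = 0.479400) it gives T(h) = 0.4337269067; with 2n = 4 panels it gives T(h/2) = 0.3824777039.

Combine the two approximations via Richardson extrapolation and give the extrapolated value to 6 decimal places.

Method order is 2; weight 2^2 = 4.
Weighted: 1.5299108156 − 0.4337269067 = 1.0961839089
Divide by 2^2 − 1 = 3.
(4·0.3824777039 − 0.4337269067)/(4 − 1) = 0.3653946363

0.365395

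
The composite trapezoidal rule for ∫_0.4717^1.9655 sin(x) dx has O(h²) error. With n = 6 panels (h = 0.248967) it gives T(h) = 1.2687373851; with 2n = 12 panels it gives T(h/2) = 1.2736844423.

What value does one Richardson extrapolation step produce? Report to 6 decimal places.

1.275333

Leading term ∝ h^2; use weight 4 = 2^2.
Top: 4(1.2736844423) − (1.2687373851) = 3.8260003841
3.8260003841 ÷ 3 = 1.2753334614
Shift from A(h/2): +0.0016490191.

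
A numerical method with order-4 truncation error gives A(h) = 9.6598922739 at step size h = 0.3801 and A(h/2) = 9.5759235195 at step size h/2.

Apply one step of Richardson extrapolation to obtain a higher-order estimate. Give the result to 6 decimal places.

Leading term ∝ h^4; use weight 16 = 2^4.
16*9.5759235195 − 9.6598922739 = 143.5548840381
(16*9.5759235195 − 9.6598922739)/(16 − 1) = 9.5703256025

9.570326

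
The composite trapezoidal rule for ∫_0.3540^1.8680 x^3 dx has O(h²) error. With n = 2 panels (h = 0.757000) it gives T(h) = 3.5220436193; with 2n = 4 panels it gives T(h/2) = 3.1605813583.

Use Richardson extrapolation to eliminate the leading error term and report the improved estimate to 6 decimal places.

3.040094

Error is O(h^2); halving h shrinks it by 2^2 = 4.
Top: 4(3.1605813583) − (3.5220436193) = 9.1202818139
Denominator 4 − 1 = 3.
Extrapolated: 9.1202818139 / 3 = 3.0400939380
Gap between inputs: 3.615e-01; correction applied: −0.1204874203.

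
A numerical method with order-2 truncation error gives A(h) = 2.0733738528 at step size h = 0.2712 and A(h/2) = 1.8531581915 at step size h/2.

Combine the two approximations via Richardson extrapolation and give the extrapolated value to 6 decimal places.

Leading term ∝ h^2; use weight 4 = 2^2.
Weighted: 7.4126327660 − 2.0733738528 = 5.3392589132
(4 × 1.8531581915 − 2.0733738528)/(4 − 1) = 1.7797529711

1.779753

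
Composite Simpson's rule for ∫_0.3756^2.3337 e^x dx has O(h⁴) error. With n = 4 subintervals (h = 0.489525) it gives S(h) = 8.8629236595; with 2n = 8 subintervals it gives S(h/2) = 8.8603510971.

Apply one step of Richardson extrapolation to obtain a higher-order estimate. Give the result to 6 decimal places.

Error is O(h^4); halving h shrinks it by 2^4 = 16.
16×8.8603510971 − 8.8629236595 = 132.9026938941
Denominator 16 − 1 = 15.
So the Richardson estimate is 8.8601795929.
Correction |R − A(h/2)| = 1.715e-04; gap |A(h/2) − A(h)| = 2.573e-03.

8.860180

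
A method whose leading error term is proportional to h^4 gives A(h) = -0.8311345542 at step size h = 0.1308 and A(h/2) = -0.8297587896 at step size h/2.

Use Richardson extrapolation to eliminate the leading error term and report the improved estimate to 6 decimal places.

-0.829667

Method order is 4; weight 2^4 = 16.
A(h/2) − A(h) = -0.8297587896 − (-0.8311345542) = 0.0013757646
Correction (A(h/2) − A(h))/(16 − 1) = 0.0013757646/15 = 0.0000917176
R = -0.8297587896 + 0.0000917176 = -0.8296670720
Shift from A(h/2): +0.0000917176.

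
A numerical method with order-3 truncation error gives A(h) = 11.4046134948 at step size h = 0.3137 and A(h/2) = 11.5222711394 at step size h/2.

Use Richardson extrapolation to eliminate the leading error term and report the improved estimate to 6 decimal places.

11.539079

r = 3: numerator weight 8, denominator 7.
8*11.5222711394 = 92.1781691152; subtract 11.4046134948 → 80.7735556204
R = 80.7735556204/7 = 11.5390793743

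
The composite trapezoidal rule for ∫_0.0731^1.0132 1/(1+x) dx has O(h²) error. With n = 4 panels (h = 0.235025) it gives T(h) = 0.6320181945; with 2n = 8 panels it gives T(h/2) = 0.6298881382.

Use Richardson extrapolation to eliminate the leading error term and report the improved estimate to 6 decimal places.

0.629178

The method has order 2: 2^2 = 4.
4×0.6298881382 = 2.5195525528; subtract 0.6320181945 → 1.8875343583
R = 1.8875343583/3 = 0.6291781194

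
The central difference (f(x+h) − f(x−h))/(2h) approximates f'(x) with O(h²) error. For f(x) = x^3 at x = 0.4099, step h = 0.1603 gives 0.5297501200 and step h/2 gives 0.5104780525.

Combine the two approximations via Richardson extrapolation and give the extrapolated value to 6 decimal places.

r = 2, so 2^r = 4.
Weighted: 2.0419122100 − 0.5297501200 = 1.5121620900
Denominator 4 − 1 = 3.
R = 1.5121620900/3 = 0.5040540300
Shift from A(h/2): −0.0064240225.

0.504054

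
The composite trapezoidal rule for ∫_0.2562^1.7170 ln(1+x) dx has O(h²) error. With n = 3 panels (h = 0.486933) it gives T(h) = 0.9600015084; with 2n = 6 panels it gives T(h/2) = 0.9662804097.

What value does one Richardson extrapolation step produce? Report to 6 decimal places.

0.968373

Method order is 2; weight 2^2 = 4.
Difference of the inputs: 0.9662804097 − 0.9600015084 = 0.0062789013
Divide by 2^2 − 1 = 3: 0.0062789013/3 = 0.0020929671
R = A(h/2) + (A(h/2) − A(h))/3 = 0.9662804097 + 0.0020929671 = 0.9683733768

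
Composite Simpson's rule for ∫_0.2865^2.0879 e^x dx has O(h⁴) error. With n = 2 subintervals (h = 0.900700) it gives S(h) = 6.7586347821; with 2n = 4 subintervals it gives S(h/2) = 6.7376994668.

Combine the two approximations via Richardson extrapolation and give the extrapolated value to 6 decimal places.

r = 4: numerator weight 16, denominator 15.
16*6.7376994668 − 6.7586347821 = 101.0445566867
Denominator 16 − 1 = 15.
Extrapolated: 101.0445566867 / 15 = 6.7363037791

6.736304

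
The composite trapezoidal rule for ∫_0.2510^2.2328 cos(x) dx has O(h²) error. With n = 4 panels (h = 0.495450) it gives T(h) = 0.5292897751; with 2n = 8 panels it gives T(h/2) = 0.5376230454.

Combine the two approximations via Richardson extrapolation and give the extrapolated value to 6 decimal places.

Method order is 2; weight 2^2 = 4.
Numerator 4×A(h/2) − A(h) = 4×0.5376230454 − 0.5292897751 = 1.6212024065
(4×0.5376230454 − 0.5292897751)/(4 − 1) = 0.5404008022
Shift from A(h/2): +0.0027777568.

0.540401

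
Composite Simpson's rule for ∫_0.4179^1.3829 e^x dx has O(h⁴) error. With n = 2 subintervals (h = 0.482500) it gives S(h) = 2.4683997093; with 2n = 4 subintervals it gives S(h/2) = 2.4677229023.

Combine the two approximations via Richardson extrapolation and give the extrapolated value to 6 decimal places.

2.467678

Method order is 4; weight 2^4 = 16.
16×2.4677229023 − 2.4683997093 = 37.0151667275
R = 37.0151667275/15 = 2.4676777818
Gap between inputs: 6.768e-04; correction applied: −0.0000451205.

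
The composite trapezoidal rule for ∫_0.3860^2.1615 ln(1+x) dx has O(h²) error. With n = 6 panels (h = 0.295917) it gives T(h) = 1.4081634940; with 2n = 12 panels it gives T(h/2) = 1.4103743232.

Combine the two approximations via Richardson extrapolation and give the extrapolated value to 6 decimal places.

1.411111

With r = 2 the leading error scales as h^2, so the weight is 2^2 = 4.
4 × 1.4103743232 − 1.4081634940 = 4.2333337988
4.2333337988 ÷ 3 = 1.4111112663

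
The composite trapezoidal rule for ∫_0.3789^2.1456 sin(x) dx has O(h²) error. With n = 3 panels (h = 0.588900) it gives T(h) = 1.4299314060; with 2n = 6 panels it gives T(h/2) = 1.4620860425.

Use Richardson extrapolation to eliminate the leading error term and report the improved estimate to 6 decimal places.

1.472804

Leading term ∝ h^2; use weight 4 = 2^2.
Top: 4(1.4620860425) − (1.4299314060) = 4.4184127640
Denominator 4 − 1 = 3.
Extrapolated: 4.4184127640 / 3 = 1.4728042547
Shift from A(h/2): +0.0107182122.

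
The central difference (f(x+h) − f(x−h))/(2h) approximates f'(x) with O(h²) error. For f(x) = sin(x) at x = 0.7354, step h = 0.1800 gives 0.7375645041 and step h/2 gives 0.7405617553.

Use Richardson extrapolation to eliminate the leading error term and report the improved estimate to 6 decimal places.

Method order is 2; weight 2^2 = 4.
Weighted: 2.9622470212 − 0.7375645041 = 2.2246825171
Divide by 2^2 − 1 = 3.
Result: 0.7415608390
Gap between inputs: 2.997e-03; correction applied: +0.0009990837.

0.741561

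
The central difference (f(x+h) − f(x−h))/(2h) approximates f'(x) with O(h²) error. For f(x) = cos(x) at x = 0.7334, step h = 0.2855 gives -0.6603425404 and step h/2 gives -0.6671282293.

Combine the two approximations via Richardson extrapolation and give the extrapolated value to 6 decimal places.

r = 2: numerator weight 4, denominator 3.
2^2 × A(h/2) = -2.6685129172; minus A(h) gives -2.0081703768.
Extrapolated: (-2.0081703768) / 3 = -0.6693901256
Correction |R − A(h/2)| = 2.262e-03; gap |A(h/2) − A(h)| = 6.786e-03.

-0.669390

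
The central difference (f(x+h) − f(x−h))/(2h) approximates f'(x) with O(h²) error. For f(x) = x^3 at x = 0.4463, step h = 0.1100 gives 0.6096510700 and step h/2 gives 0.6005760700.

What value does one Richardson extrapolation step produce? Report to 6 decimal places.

0.597551

r = 2: numerator weight 4, denominator 3.
Numerator 4×A(h/2) − A(h) = 4×0.6005760700 − 0.6096510700 = 1.7926532100
Denominator 4 − 1 = 3.
(4×0.6005760700 − 0.6096510700)/(4 − 1) = 0.5975510700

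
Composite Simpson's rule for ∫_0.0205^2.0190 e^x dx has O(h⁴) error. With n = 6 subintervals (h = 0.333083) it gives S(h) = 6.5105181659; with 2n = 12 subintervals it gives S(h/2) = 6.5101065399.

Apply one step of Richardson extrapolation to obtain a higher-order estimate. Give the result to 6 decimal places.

Method order is 4; weight 2^4 = 16.
16*6.5101065399 = 104.1617046384; subtract 6.5105181659 → 97.6511864725
(16*6.5101065399 − 6.5105181659)/(16 − 1) = 6.5100790982

6.510079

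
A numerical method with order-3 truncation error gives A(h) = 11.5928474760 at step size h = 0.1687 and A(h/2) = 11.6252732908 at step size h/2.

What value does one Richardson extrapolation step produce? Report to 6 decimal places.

With r = 3 the leading error scales as h^3, so the weight is 2^3 = 8.
Top: 8(11.6252732908) − (11.5928474760) = 81.4093388504
R = 81.4093388504/7 = 11.6299055501

11.629906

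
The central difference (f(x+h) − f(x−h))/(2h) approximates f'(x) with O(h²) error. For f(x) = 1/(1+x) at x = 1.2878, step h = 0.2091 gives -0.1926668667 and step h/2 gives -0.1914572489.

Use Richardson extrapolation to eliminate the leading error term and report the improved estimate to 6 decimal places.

-0.191054

With r = 2 the leading error scales as h^2, so the weight is 2^2 = 4.
4 × (-0.1914572489) = -0.7658289956; (-0.7658289956) − (-0.1926668667) = -0.5731621289
(-0.5731621289) ÷ 3 = -0.1910540430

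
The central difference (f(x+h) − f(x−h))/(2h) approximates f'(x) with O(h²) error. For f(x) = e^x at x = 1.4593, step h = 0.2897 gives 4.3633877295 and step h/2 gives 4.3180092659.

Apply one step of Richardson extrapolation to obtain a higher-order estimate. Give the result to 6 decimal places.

Method order is 2; weight 2^2 = 4.
2^2 × A(h/2) = 17.2720370636; minus A(h) gives 12.9086493341.
Denominator 4 − 1 = 3.
(4 × 4.3180092659 − 4.3633877295)/(4 − 1) = 4.3028831114

4.302883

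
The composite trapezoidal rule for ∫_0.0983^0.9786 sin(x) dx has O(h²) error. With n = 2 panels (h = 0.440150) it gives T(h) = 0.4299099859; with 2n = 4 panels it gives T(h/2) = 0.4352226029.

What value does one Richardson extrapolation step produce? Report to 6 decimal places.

0.436993

Order 2 gives 2^r = 4 and 2^r − 1 = 3.
Weighted: 1.7408904116 − 0.4299099859 = 1.3109804257
Denominator 4 − 1 = 3.
Result: 0.4369934752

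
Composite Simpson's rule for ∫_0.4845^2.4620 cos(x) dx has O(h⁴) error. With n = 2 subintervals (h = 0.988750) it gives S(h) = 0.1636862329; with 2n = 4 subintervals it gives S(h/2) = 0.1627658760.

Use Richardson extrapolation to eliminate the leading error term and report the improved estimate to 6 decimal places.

r = 4: numerator weight 16, denominator 15.
Top: 16(0.1627658760) − (0.1636862329) = 2.4405677831
Denominator 16 − 1 = 15.
Result: 0.1627045189

0.162705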